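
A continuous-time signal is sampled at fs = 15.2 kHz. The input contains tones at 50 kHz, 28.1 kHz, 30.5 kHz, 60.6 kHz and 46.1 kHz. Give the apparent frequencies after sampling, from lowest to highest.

0.1 kHz, 0.2 kHz, 0.5 kHz, 2.3 kHz, 4.4 kHz

fs/2 = 7.6 kHz.
50 kHz mod fs = 4.4 kHz.
4.4 kHz ≤ fs/2 = 7.6 kHz, appears at 4.4 kHz.
28.1 kHz mod fs = 12.9 kHz.
12.9 kHz > fs/2 = 7.6 kHz, folds to fs − 12.9 kHz = 2.3 kHz.
30.5 kHz mod fs = 0.1 kHz.
0.1 kHz ≤ fs/2 = 7.6 kHz, appears at 0.1 kHz.
60.6 kHz mod fs = 15 kHz.
15 kHz > fs/2 = 7.6 kHz, folds to fs − 15 kHz = 0.2 kHz.
46.1 kHz mod fs = 0.5 kHz.
0.5 kHz ≤ fs/2 = 7.6 kHz, appears at 0.5 kHz.
Distinct values: {0.1 kHz, 0.2 kHz, 0.5 kHz, 2.3 kHz, 4.4 kHz}.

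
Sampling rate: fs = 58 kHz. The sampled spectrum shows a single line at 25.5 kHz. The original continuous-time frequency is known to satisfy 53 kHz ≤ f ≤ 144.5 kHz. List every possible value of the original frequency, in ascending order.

Frequencies that alias to 25.5 kHz are k·fs ± 25.5 kHz for integer k ≥ 0.
k=0: 25.5 kHz.
k=1: 32.5 kHz, 83.5 kHz.
k=2: 90.5 kHz, 141.5 kHz.
k=3: 148.5 kHz, 199.5 kHz.
Within [53 kHz, 144.5 kHz]: 83.5 kHz, 90.5 kHz, 141.5 kHz.

83.5 kHz, 90.5 kHz, 141.5 kHz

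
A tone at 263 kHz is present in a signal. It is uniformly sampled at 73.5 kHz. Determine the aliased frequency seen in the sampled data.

263 kHz mod fs = 42.5 kHz.
42.5 kHz > fs/2 = 36.75 kHz, folds to fs − 42.5 kHz = 31 kHz.

31 kHz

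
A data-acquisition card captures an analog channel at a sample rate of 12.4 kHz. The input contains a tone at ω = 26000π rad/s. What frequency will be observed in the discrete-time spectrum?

ω = 26000π rad/s → f = ω/(2π) = 13000 Hz = 13 kHz.
13 kHz mod fs = 0.6 kHz.
0.6 kHz ≤ fs/2 = 6.2 kHz, appears at 0.6 kHz.

0.6 kHz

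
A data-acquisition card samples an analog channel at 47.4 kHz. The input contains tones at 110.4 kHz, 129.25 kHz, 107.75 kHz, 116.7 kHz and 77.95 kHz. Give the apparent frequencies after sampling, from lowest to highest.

fs/2 = 23.7 kHz.
110.4 kHz mod fs = 15.6 kHz.
15.6 kHz ≤ fs/2 = 23.7 kHz, appears at 15.6 kHz.
129.25 kHz mod fs = 34.45 kHz.
34.45 kHz > fs/2 = 23.7 kHz, folds to fs − 34.45 kHz = 12.95 kHz.
107.75 kHz mod fs = 12.95 kHz.
12.95 kHz ≤ fs/2 = 23.7 kHz, appears at 12.95 kHz.
116.7 kHz mod fs = 21.9 kHz.
21.9 kHz ≤ fs/2 = 23.7 kHz, appears at 21.9 kHz.
77.95 kHz mod fs = 30.55 kHz.
30.55 kHz > fs/2 = 23.7 kHz, folds to fs − 30.55 kHz = 16.85 kHz.
Distinct values: {12.95 kHz, 15.6 kHz, 16.85 kHz, 21.9 kHz}.

12.95 kHz, 15.6 kHz, 16.85 kHz, 21.9 kHz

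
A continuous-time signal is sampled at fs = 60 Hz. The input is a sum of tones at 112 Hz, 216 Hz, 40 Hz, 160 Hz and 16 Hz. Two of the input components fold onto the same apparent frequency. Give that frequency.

20 Hz

fs/2 = 30 Hz.
112 Hz mod fs = 52 Hz.
52 Hz > fs/2 = 30 Hz, folds to fs − 52 Hz = 8 Hz.
216 Hz mod fs = 36 Hz.
36 Hz > fs/2 = 30 Hz, folds to fs − 36 Hz = 24 Hz.
40 Hz > fs/2 = 30 Hz, folds to fs − 40 Hz = 20 Hz.
160 Hz mod fs = 40 Hz.
40 Hz > fs/2 = 30 Hz, folds to fs − 40 Hz = 20 Hz.
16 Hz ≤ fs/2 = 30 Hz, passes unchanged.
40 Hz and 160 Hz both map to 20 Hz.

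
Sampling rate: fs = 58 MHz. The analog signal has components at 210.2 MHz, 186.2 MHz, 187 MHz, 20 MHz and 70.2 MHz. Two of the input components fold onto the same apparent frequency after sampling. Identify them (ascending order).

fs/2 = 29 MHz.
210.2 MHz mod fs = 36.2 MHz.
36.2 MHz > fs/2 = 29 MHz, folds to fs − 36.2 MHz = 21.8 MHz.
186.2 MHz mod fs = 12.2 MHz.
12.2 MHz ≤ fs/2 = 29 MHz, appears at 12.2 MHz.
187 MHz mod fs = 13 MHz.
13 MHz ≤ fs/2 = 29 MHz, appears at 13 MHz.
20 MHz ≤ fs/2 = 29 MHz, passes unchanged.
70.2 MHz mod fs = 12.2 MHz.
12.2 MHz ≤ fs/2 = 29 MHz, appears at 12.2 MHz.
70.2 MHz and 186.2 MHz both map to 12.2 MHz.

70.2 MHz, 186.2 MHz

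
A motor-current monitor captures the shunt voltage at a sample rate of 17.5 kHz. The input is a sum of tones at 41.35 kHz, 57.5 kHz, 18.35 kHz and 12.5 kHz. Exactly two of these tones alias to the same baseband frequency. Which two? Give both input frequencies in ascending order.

12.5 kHz, 57.5 kHz

fs/2 = 8.75 kHz.
41.35 kHz mod fs = 6.35 kHz.
6.35 kHz ≤ fs/2 = 8.75 kHz, appears at 6.35 kHz.
57.5 kHz mod fs = 5 kHz.
5 kHz ≤ fs/2 = 8.75 kHz, appears at 5 kHz.
18.35 kHz mod fs = 0.85 kHz.
0.85 kHz ≤ fs/2 = 8.75 kHz, appears at 0.85 kHz.
12.5 kHz > fs/2 = 8.75 kHz, folds to fs − 12.5 kHz = 5 kHz.
12.5 kHz and 57.5 kHz both map to 5 kHz.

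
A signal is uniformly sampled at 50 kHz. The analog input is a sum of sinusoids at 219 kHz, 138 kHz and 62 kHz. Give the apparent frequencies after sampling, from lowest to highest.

fs/2 = 25 kHz.
219 kHz mod fs = 19 kHz.
19 kHz ≤ fs/2 = 25 kHz, appears at 19 kHz.
138 kHz mod fs = 38 kHz.
38 kHz > fs/2 = 25 kHz, folds to fs − 38 kHz = 12 kHz.
62 kHz mod fs = 12 kHz.
12 kHz ≤ fs/2 = 25 kHz, appears at 12 kHz.
Distinct values: {12 kHz, 19 kHz}.

12 kHz, 19 kHz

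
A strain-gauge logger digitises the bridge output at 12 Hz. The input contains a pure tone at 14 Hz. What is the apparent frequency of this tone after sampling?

14 Hz mod fs = 2 Hz.
2 Hz ≤ fs/2 = 6 Hz, appears at 2 Hz.

2 Hz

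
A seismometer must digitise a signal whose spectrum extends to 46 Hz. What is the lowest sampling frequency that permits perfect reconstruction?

Nyquist rate = 2 × 46 Hz = 92 Hz.

92 Hz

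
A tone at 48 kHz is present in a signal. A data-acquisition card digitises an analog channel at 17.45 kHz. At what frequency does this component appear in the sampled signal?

4.35 kHz

48 kHz mod fs = 13.1 kHz.
13.1 kHz > fs/2 = 8.725 kHz, folds to fs − 13.1 kHz = 4.35 kHz.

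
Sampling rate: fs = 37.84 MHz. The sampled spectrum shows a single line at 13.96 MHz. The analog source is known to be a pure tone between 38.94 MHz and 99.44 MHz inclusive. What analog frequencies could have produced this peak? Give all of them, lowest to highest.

51.8 MHz, 61.72 MHz, 89.64 MHz

Frequencies that alias to 13.96 MHz are k·fs ± 13.96 MHz for integer k ≥ 0.
k=0: 13.96 MHz.
k=1: 23.88 MHz, 51.8 MHz.
k=2: 61.72 MHz, 89.64 MHz.
k=3: 99.56 MHz, 127.48 MHz.
Within [38.94 MHz, 99.44 MHz]: 51.8 MHz, 61.72 MHz, 89.64 MHz.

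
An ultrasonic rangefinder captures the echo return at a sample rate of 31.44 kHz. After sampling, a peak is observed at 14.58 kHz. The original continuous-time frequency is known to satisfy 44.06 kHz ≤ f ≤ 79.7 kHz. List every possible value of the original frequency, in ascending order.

Frequencies that alias to 14.58 kHz are k·fs ± 14.58 kHz for integer k ≥ 0.
k=0: 14.58 kHz.
k=1: 16.86 kHz, 46.02 kHz.
k=2: 48.3 kHz, 77.46 kHz.
k=3: 79.74 kHz, 108.9 kHz.
Within [44.06 kHz, 79.7 kHz]: 46.02 kHz, 48.3 kHz, 77.46 kHz.

46.02 kHz, 48.3 kHz, 77.46 kHz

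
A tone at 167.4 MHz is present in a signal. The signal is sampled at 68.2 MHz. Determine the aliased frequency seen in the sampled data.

167.4 MHz mod fs = 31 MHz.
31 MHz ≤ fs/2 = 34.1 MHz, appears at 31 MHz.

31 MHz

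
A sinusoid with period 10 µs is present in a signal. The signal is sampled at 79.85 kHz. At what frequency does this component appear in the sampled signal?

20.15 kHz

T = 10 µs → f = 1/T = 100 kHz.
100 kHz mod fs = 20.15 kHz.
20.15 kHz ≤ fs/2 = 39.925 kHz, appears at 20.15 kHz.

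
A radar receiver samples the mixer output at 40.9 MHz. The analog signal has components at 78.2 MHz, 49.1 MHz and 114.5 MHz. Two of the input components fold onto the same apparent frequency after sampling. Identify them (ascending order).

49.1 MHz, 114.5 MHz

fs/2 = 20.45 MHz.
78.2 MHz mod fs = 37.3 MHz.
37.3 MHz > fs/2 = 20.45 MHz, folds to fs − 37.3 MHz = 3.6 MHz.
49.1 MHz mod fs = 8.2 MHz.
8.2 MHz ≤ fs/2 = 20.45 MHz, appears at 8.2 MHz.
114.5 MHz mod fs = 32.7 MHz.
32.7 MHz > fs/2 = 20.45 MHz, folds to fs − 32.7 MHz = 8.2 MHz.
49.1 MHz and 114.5 MHz both map to 8.2 MHz.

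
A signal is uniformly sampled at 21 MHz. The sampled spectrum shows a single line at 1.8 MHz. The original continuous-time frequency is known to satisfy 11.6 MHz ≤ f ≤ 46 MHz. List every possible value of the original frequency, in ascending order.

19.2 MHz, 22.8 MHz, 40.2 MHz, 43.8 MHz

Frequencies that alias to 1.8 MHz are k·fs ± 1.8 MHz for integer k ≥ 0.
k=0: 1.8 MHz.
k=1: 19.2 MHz, 22.8 MHz.
k=2: 40.2 MHz, 43.8 MHz.
k=3: 61.2 MHz, 64.8 MHz.
Within [11.6 MHz, 46 MHz]: 19.2 MHz, 22.8 MHz, 40.2 MHz, 43.8 MHz.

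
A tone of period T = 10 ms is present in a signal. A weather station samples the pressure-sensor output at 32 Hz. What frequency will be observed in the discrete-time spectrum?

T = 10 ms → f = 1/T = 100 Hz.
100 Hz mod fs = 4 Hz.
4 Hz ≤ fs/2 = 16 Hz, appears at 4 Hz.

4 Hz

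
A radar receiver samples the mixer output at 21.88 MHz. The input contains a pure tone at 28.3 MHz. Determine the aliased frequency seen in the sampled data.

6.42 MHz

28.3 MHz mod fs = 6.42 MHz.
6.42 MHz ≤ fs/2 = 10.94 MHz, appears at 6.42 MHz.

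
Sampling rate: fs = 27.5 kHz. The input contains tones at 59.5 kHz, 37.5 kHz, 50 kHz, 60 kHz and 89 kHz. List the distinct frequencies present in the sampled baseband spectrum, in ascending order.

4.5 kHz, 5 kHz, 6.5 kHz, 10 kHz

fs/2 = 13.75 kHz.
59.5 kHz mod fs = 4.5 kHz.
4.5 kHz ≤ fs/2 = 13.75 kHz, appears at 4.5 kHz.
37.5 kHz mod fs = 10 kHz.
10 kHz ≤ fs/2 = 13.75 kHz, appears at 10 kHz.
50 kHz mod fs = 22.5 kHz.
22.5 kHz > fs/2 = 13.75 kHz, folds to fs − 22.5 kHz = 5 kHz.
60 kHz mod fs = 5 kHz.
5 kHz ≤ fs/2 = 13.75 kHz, appears at 5 kHz.
89 kHz mod fs = 6.5 kHz.
6.5 kHz ≤ fs/2 = 13.75 kHz, appears at 6.5 kHz.
Distinct values: {4.5 kHz, 5 kHz, 6.5 kHz, 10 kHz}.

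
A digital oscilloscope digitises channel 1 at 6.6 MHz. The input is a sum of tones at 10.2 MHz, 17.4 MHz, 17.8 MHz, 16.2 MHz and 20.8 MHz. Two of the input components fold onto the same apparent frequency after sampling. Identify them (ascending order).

fs/2 = 3.3 MHz.
10.2 MHz mod fs = 3.6 MHz.
3.6 MHz > fs/2 = 3.3 MHz, folds to fs − 3.6 MHz = 3 MHz.
17.4 MHz mod fs = 4.2 MHz.
4.2 MHz > fs/2 = 3.3 MHz, folds to fs − 4.2 MHz = 2.4 MHz.
17.8 MHz mod fs = 4.6 MHz.
4.6 MHz > fs/2 = 3.3 MHz, folds to fs − 4.6 MHz = 2 MHz.
16.2 MHz mod fs = 3 MHz.
3 MHz ≤ fs/2 = 3.3 MHz, appears at 3 MHz.
20.8 MHz mod fs = 1 MHz.
1 MHz ≤ fs/2 = 3.3 MHz, appears at 1 MHz.
10.2 MHz and 16.2 MHz both map to 3 MHz.

10.2 MHz, 16.2 MHz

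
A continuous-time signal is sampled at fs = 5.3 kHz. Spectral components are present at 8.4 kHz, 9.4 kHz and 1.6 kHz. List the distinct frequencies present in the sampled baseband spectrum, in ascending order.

fs/2 = 2.65 kHz.
8.4 kHz mod fs = 3.1 kHz.
3.1 kHz > fs/2 = 2.65 kHz, folds to fs − 3.1 kHz = 2.2 kHz.
9.4 kHz mod fs = 4.1 kHz.
4.1 kHz > fs/2 = 2.65 kHz, folds to fs − 4.1 kHz = 1.2 kHz.
1.6 kHz ≤ fs/2 = 2.65 kHz, passes unchanged.
Distinct values: {1.2 kHz, 1.6 kHz, 2.2 kHz}.

1.2 kHz, 1.6 kHz, 2.2 kHz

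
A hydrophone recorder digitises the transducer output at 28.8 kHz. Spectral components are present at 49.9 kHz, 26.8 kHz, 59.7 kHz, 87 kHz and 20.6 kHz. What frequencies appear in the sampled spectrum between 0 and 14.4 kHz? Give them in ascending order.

0.6 kHz, 2 kHz, 2.1 kHz, 7.7 kHz, 8.2 kHz

fs/2 = 14.4 kHz.
49.9 kHz mod fs = 21.1 kHz.
21.1 kHz > fs/2 = 14.4 kHz, folds to fs − 21.1 kHz = 7.7 kHz.
26.8 kHz > fs/2 = 14.4 kHz, folds to fs − 26.8 kHz = 2 kHz.
59.7 kHz mod fs = 2.1 kHz.
2.1 kHz ≤ fs/2 = 14.4 kHz, appears at 2.1 kHz.
87 kHz mod fs = 0.6 kHz.
0.6 kHz ≤ fs/2 = 14.4 kHz, appears at 0.6 kHz.
20.6 kHz > fs/2 = 14.4 kHz, folds to fs − 20.6 kHz = 8.2 kHz.
Distinct values: {0.6 kHz, 2 kHz, 2.1 kHz, 7.7 kHz, 8.2 kHz}.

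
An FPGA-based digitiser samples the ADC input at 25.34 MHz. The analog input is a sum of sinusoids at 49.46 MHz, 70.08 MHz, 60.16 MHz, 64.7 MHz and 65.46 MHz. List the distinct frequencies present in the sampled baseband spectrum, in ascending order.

1.22 MHz, 5.94 MHz, 9.48 MHz, 10.56 MHz, 11.32 MHz

fs/2 = 12.67 MHz.
49.46 MHz mod fs = 24.12 MHz.
24.12 MHz > fs/2 = 12.67 MHz, folds to fs − 24.12 MHz = 1.22 MHz.
70.08 MHz mod fs = 19.4 MHz.
19.4 MHz > fs/2 = 12.67 MHz, folds to fs − 19.4 MHz = 5.94 MHz.
60.16 MHz mod fs = 9.48 MHz.
9.48 MHz ≤ fs/2 = 12.67 MHz, appears at 9.48 MHz.
64.7 MHz mod fs = 14.02 MHz.
14.02 MHz > fs/2 = 12.67 MHz, folds to fs − 14.02 MHz = 11.32 MHz.
65.46 MHz mod fs = 14.78 MHz.
14.78 MHz > fs/2 = 12.67 MHz, folds to fs − 14.78 MHz = 10.56 MHz.
Distinct values: {1.22 MHz, 5.94 MHz, 9.48 MHz, 10.56 MHz, 11.32 MHz}.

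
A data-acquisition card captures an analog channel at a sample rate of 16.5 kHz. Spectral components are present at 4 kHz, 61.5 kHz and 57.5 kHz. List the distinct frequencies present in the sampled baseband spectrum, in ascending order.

4 kHz, 4.5 kHz, 8 kHz

fs/2 = 8.25 kHz.
4 kHz ≤ fs/2 = 8.25 kHz, passes unchanged.
61.5 kHz mod fs = 12 kHz.
12 kHz > fs/2 = 8.25 kHz, folds to fs − 12 kHz = 4.5 kHz.
57.5 kHz mod fs = 8 kHz.
8 kHz ≤ fs/2 = 8.25 kHz, appears at 8 kHz.
Distinct values: {4 kHz, 4.5 kHz, 8 kHz}.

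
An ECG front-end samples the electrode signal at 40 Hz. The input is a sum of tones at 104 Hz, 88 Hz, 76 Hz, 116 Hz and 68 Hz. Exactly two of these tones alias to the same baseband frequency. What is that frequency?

4 Hz

fs/2 = 20 Hz.
104 Hz mod fs = 24 Hz.
24 Hz > fs/2 = 20 Hz, folds to fs − 24 Hz = 16 Hz.
88 Hz mod fs = 8 Hz.
8 Hz ≤ fs/2 = 20 Hz, appears at 8 Hz.
76 Hz mod fs = 36 Hz.
36 Hz > fs/2 = 20 Hz, folds to fs − 36 Hz = 4 Hz.
116 Hz mod fs = 36 Hz.
36 Hz > fs/2 = 20 Hz, folds to fs − 36 Hz = 4 Hz.
68 Hz mod fs = 28 Hz.
28 Hz > fs/2 = 20 Hz, folds to fs − 28 Hz = 12 Hz.
76 Hz and 116 Hz both map to 4 Hz.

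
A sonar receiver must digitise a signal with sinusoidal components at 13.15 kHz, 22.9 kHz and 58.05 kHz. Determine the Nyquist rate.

116.1 kHz

Highest-frequency component: 58.05 kHz.
Nyquist rate = 2 × 58.05 kHz = 116.1 kHz.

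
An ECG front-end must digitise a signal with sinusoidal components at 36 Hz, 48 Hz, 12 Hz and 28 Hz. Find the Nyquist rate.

Highest-frequency component: 48 Hz.
Nyquist rate = 2 × 48 Hz = 96 Hz.

96 Hz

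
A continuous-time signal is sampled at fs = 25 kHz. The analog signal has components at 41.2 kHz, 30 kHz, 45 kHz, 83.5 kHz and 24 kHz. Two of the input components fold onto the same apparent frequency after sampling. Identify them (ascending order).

fs/2 = 12.5 kHz.
41.2 kHz mod fs = 16.2 kHz.
16.2 kHz > fs/2 = 12.5 kHz, folds to fs − 16.2 kHz = 8.8 kHz.
30 kHz mod fs = 5 kHz.
5 kHz ≤ fs/2 = 12.5 kHz, appears at 5 kHz.
45 kHz mod fs = 20 kHz.
20 kHz > fs/2 = 12.5 kHz, folds to fs − 20 kHz = 5 kHz.
83.5 kHz mod fs = 8.5 kHz.
8.5 kHz ≤ fs/2 = 12.5 kHz, appears at 8.5 kHz.
24 kHz > fs/2 = 12.5 kHz, folds to fs − 24 kHz = 1 kHz.
30 kHz and 45 kHz both map to 5 kHz.

30 kHz, 45 kHz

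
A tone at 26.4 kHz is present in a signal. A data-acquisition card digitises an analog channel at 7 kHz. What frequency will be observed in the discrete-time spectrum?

1.6 kHz

26.4 kHz mod fs = 5.4 kHz.
5.4 kHz > fs/2 = 3.5 kHz, folds to fs − 5.4 kHz = 1.6 kHz.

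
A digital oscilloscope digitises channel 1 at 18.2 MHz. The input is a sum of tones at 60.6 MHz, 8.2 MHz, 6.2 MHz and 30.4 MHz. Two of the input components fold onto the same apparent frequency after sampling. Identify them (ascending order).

fs/2 = 9.1 MHz.
60.6 MHz mod fs = 6 MHz.
6 MHz ≤ fs/2 = 9.1 MHz, appears at 6 MHz.
8.2 MHz ≤ fs/2 = 9.1 MHz, passes unchanged.
6.2 MHz ≤ fs/2 = 9.1 MHz, passes unchanged.
30.4 MHz mod fs = 12.2 MHz.
12.2 MHz > fs/2 = 9.1 MHz, folds to fs − 12.2 MHz = 6 MHz.
30.4 MHz and 60.6 MHz both map to 6 MHz.

30.4 MHz, 60.6 MHz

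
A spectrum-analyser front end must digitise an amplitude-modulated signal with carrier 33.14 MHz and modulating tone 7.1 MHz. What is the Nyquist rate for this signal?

AM sidebands sit at fc ± fm = 26.04 MHz and 40.24 MHz.
Highest-frequency component: 40.24 MHz.
Nyquist rate = 2 × 40.24 MHz = 80.48 MHz.

80.48 MHz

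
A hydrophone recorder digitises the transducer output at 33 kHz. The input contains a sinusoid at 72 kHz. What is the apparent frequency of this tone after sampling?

6 kHz

72 kHz mod fs = 6 kHz.
6 kHz ≤ fs/2 = 16.5 kHz, appears at 6 kHz.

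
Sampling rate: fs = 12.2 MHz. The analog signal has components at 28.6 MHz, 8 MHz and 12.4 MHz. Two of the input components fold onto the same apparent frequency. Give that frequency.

4.2 MHz

fs/2 = 6.1 MHz.
28.6 MHz mod fs = 4.2 MHz.
4.2 MHz ≤ fs/2 = 6.1 MHz, appears at 4.2 MHz.
8 MHz > fs/2 = 6.1 MHz, folds to fs − 8 MHz = 4.2 MHz.
12.4 MHz mod fs = 0.2 MHz.
0.2 MHz ≤ fs/2 = 6.1 MHz, appears at 0.2 MHz.
8 MHz and 28.6 MHz both map to 4.2 MHz.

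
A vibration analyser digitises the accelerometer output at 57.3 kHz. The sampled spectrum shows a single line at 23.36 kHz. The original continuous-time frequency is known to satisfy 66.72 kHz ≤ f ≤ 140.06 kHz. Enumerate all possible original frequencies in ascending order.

Frequencies that alias to 23.36 kHz are k·fs ± 23.36 kHz for integer k ≥ 0.
k=0: 23.36 kHz.
k=1: 33.94 kHz, 80.66 kHz.
k=2: 91.24 kHz, 137.96 kHz.
k=3: 148.54 kHz, 195.26 kHz.
Within [66.72 kHz, 140.06 kHz]: 80.66 kHz, 91.24 kHz, 137.96 kHz.

80.66 kHz, 91.24 kHz, 137.96 kHz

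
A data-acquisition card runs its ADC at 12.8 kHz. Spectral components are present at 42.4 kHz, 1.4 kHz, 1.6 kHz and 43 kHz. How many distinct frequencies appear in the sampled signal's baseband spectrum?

fs/2 = 6.4 kHz.
42.4 kHz mod fs = 4 kHz.
4 kHz ≤ fs/2 = 6.4 kHz, appears at 4 kHz.
1.4 kHz ≤ fs/2 = 6.4 kHz, passes unchanged.
1.6 kHz ≤ fs/2 = 6.4 kHz, passes unchanged.
43 kHz mod fs = 4.6 kHz.
4.6 kHz ≤ fs/2 = 6.4 kHz, appears at 4.6 kHz.
Distinct values: {1.4 kHz, 1.6 kHz, 4 kHz, 4.6 kHz} → 4.

4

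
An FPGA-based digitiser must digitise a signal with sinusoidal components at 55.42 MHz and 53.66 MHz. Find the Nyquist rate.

Highest-frequency component: 55.42 MHz.
Nyquist rate = 2 × 55.42 MHz = 110.84 MHz.

110.84 MHz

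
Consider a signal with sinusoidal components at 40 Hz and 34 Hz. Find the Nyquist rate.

80 Hz

Highest-frequency component: 40 Hz.
Nyquist rate = 2 × 40 Hz = 80 Hz.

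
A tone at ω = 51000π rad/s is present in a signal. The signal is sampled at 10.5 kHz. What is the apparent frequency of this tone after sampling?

4.5 kHz

ω = 51000π rad/s → f = ω/(2π) = 25500 Hz = 25.5 kHz.
25.5 kHz mod fs = 4.5 kHz.
4.5 kHz ≤ fs/2 = 5.25 kHz, appears at 4.5 kHz.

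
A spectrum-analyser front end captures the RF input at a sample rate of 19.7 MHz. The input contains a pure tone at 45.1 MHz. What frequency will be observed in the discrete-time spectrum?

45.1 MHz mod fs = 5.7 MHz.
5.7 MHz ≤ fs/2 = 9.85 MHz, appears at 5.7 MHz.

5.7 MHz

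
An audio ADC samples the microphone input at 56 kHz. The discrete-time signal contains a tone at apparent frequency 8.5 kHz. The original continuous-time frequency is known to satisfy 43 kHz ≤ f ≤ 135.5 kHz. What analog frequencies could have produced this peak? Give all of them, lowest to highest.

47.5 kHz, 64.5 kHz, 103.5 kHz, 120.5 kHz

Frequencies that alias to 8.5 kHz are k·fs ± 8.5 kHz for integer k ≥ 0.
k=0: 8.5 kHz.
k=1: 47.5 kHz, 64.5 kHz.
k=2: 103.5 kHz, 120.5 kHz.
k=3: 159.5 kHz, 176.5 kHz.
Within [43 kHz, 135.5 kHz]: 47.5 kHz, 64.5 kHz, 103.5 kHz, 120.5 kHz.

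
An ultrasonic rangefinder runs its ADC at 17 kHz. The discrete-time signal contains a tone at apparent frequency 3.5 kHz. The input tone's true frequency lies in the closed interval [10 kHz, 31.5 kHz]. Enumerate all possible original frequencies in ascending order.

13.5 kHz, 20.5 kHz, 30.5 kHz

Frequencies that alias to 3.5 kHz are k·fs ± 3.5 kHz for integer k ≥ 0.
k=0: 3.5 kHz.
k=1: 13.5 kHz, 20.5 kHz.
k=2: 30.5 kHz, 37.5 kHz.
k=3: 47.5 kHz, 54.5 kHz.
Within [10 kHz, 31.5 kHz]: 13.5 kHz, 20.5 kHz, 30.5 kHz.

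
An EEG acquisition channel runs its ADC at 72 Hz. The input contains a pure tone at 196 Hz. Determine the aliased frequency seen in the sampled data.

20 Hz

196 Hz mod fs = 52 Hz.
52 Hz > fs/2 = 36 Hz, folds to fs − 52 Hz = 20 Hz.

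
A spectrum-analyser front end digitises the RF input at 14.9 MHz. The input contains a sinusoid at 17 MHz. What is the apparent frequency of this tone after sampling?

17 MHz mod fs = 2.1 MHz.
2.1 MHz ≤ fs/2 = 7.45 MHz, appears at 2.1 MHz.

2.1 MHz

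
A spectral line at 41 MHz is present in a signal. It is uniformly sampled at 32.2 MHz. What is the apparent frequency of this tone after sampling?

41 MHz mod fs = 8.8 MHz.
8.8 MHz ≤ fs/2 = 16.1 MHz, appears at 8.8 MHz.

8.8 MHz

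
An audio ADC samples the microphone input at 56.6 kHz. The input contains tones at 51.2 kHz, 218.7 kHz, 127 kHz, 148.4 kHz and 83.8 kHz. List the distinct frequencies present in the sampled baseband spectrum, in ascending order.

5.4 kHz, 7.7 kHz, 13.8 kHz, 21.4 kHz, 27.2 kHz

fs/2 = 28.3 kHz.
51.2 kHz > fs/2 = 28.3 kHz, folds to fs − 51.2 kHz = 5.4 kHz.
218.7 kHz mod fs = 48.9 kHz.
48.9 kHz > fs/2 = 28.3 kHz, folds to fs − 48.9 kHz = 7.7 kHz.
127 kHz mod fs = 13.8 kHz.
13.8 kHz ≤ fs/2 = 28.3 kHz, appears at 13.8 kHz.
148.4 kHz mod fs = 35.2 kHz.
35.2 kHz > fs/2 = 28.3 kHz, folds to fs − 35.2 kHz = 21.4 kHz.
83.8 kHz mod fs = 27.2 kHz.
27.2 kHz ≤ fs/2 = 28.3 kHz, appears at 27.2 kHz.
Distinct values: {5.4 kHz, 7.7 kHz, 13.8 kHz, 21.4 kHz, 27.2 kHz}.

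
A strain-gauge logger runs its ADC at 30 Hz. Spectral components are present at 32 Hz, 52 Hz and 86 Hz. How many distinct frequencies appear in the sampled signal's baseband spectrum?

3

fs/2 = 15 Hz.
32 Hz mod fs = 2 Hz.
2 Hz ≤ fs/2 = 15 Hz, appears at 2 Hz.
52 Hz mod fs = 22 Hz.
22 Hz > fs/2 = 15 Hz, folds to fs − 22 Hz = 8 Hz.
86 Hz mod fs = 26 Hz.
26 Hz > fs/2 = 15 Hz, folds to fs − 26 Hz = 4 Hz.
Distinct values: {2 Hz, 4 Hz, 8 Hz} → 3.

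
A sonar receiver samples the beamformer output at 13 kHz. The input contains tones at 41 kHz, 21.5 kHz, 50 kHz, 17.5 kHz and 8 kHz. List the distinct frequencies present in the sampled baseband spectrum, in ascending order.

2 kHz, 4.5 kHz, 5 kHz

fs/2 = 6.5 kHz.
41 kHz mod fs = 2 kHz.
2 kHz ≤ fs/2 = 6.5 kHz, appears at 2 kHz.
21.5 kHz mod fs = 8.5 kHz.
8.5 kHz > fs/2 = 6.5 kHz, folds to fs − 8.5 kHz = 4.5 kHz.
50 kHz mod fs = 11 kHz.
11 kHz > fs/2 = 6.5 kHz, folds to fs − 11 kHz = 2 kHz.
17.5 kHz mod fs = 4.5 kHz.
4.5 kHz ≤ fs/2 = 6.5 kHz, appears at 4.5 kHz.
8 kHz > fs/2 = 6.5 kHz, folds to fs − 8 kHz = 5 kHz.
Distinct values: {2 kHz, 4.5 kHz, 5 kHz}.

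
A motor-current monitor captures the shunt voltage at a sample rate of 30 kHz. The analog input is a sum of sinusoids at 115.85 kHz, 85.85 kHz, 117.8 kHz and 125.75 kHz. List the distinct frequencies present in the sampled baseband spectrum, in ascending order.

2.2 kHz, 4.15 kHz, 5.75 kHz

fs/2 = 15 kHz.
115.85 kHz mod fs = 25.85 kHz.
25.85 kHz > fs/2 = 15 kHz, folds to fs − 25.85 kHz = 4.15 kHz.
85.85 kHz mod fs = 25.85 kHz.
25.85 kHz > fs/2 = 15 kHz, folds to fs − 25.85 kHz = 4.15 kHz.
117.8 kHz mod fs = 27.8 kHz.
27.8 kHz > fs/2 = 15 kHz, folds to fs − 27.8 kHz = 2.2 kHz.
125.75 kHz mod fs = 5.75 kHz.
5.75 kHz ≤ fs/2 = 15 kHz, appears at 5.75 kHz.
Distinct values: {2.2 kHz, 4.15 kHz, 5.75 kHz}.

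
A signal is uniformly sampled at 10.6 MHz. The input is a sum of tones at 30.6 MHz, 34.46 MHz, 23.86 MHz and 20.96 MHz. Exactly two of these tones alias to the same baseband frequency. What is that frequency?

fs/2 = 5.3 MHz.
30.6 MHz mod fs = 9.4 MHz.
9.4 MHz > fs/2 = 5.3 MHz, folds to fs − 9.4 MHz = 1.2 MHz.
34.46 MHz mod fs = 2.66 MHz.
2.66 MHz ≤ fs/2 = 5.3 MHz, appears at 2.66 MHz.
23.86 MHz mod fs = 2.66 MHz.
2.66 MHz ≤ fs/2 = 5.3 MHz, appears at 2.66 MHz.
20.96 MHz mod fs = 10.36 MHz.
10.36 MHz > fs/2 = 5.3 MHz, folds to fs − 10.36 MHz = 0.24 MHz.
23.86 MHz and 34.46 MHz both map to 2.66 MHz.

2.66 MHz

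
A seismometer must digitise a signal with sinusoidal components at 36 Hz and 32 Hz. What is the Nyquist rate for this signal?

Highest-frequency component: 36 Hz.
Nyquist rate = 2 × 36 Hz = 72 Hz.

72 Hz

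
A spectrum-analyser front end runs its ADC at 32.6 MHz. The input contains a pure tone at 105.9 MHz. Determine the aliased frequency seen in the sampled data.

8.1 MHz

105.9 MHz mod fs = 8.1 MHz.
8.1 MHz ≤ fs/2 = 16.3 MHz, appears at 8.1 MHz.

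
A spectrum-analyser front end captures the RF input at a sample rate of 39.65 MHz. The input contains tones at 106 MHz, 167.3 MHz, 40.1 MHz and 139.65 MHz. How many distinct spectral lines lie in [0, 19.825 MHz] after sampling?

4

fs/2 = 19.825 MHz.
106 MHz mod fs = 26.7 MHz.
26.7 MHz > fs/2 = 19.825 MHz, folds to fs − 26.7 MHz = 12.95 MHz.
167.3 MHz mod fs = 8.7 MHz.
8.7 MHz ≤ fs/2 = 19.825 MHz, appears at 8.7 MHz.
40.1 MHz mod fs = 0.45 MHz.
0.45 MHz ≤ fs/2 = 19.825 MHz, appears at 0.45 MHz.
139.65 MHz mod fs = 20.7 MHz.
20.7 MHz > fs/2 = 19.825 MHz, folds to fs − 20.7 MHz = 18.95 MHz.
Distinct values: {0.45 MHz, 8.7 MHz, 12.95 MHz, 18.95 MHz} → 4.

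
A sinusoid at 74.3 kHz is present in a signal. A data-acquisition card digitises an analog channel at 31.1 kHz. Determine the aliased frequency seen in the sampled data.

74.3 kHz mod fs = 12.1 kHz.
12.1 kHz ≤ fs/2 = 15.55 kHz, appears at 12.1 kHz.

12.1 kHz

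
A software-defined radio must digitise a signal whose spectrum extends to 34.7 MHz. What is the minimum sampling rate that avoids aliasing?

69.4 MHz

Nyquist rate = 2 × 34.7 MHz = 69.4 MHz.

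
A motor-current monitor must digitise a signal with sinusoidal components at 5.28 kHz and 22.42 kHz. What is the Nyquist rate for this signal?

44.84 kHz

Highest-frequency component: 22.42 kHz.
Nyquist rate = 2 × 22.42 kHz = 44.84 kHz.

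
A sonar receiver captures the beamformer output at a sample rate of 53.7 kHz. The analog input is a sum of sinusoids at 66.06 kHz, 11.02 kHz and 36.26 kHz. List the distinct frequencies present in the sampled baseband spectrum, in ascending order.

11.02 kHz, 12.36 kHz, 17.44 kHz

fs/2 = 26.85 kHz.
66.06 kHz mod fs = 12.36 kHz.
12.36 kHz ≤ fs/2 = 26.85 kHz, appears at 12.36 kHz.
11.02 kHz ≤ fs/2 = 26.85 kHz, passes unchanged.
36.26 kHz > fs/2 = 26.85 kHz, folds to fs − 36.26 kHz = 17.44 kHz.
Distinct values: {11.02 kHz, 12.36 kHz, 17.44 kHz}.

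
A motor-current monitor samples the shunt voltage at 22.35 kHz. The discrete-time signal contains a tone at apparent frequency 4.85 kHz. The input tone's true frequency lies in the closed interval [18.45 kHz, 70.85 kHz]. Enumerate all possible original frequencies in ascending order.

27.2 kHz, 39.85 kHz, 49.55 kHz, 62.2 kHz

Frequencies that alias to 4.85 kHz are k·fs ± 4.85 kHz for integer k ≥ 0.
k=0: 4.85 kHz.
k=1: 17.5 kHz, 27.2 kHz.
k=2: 39.85 kHz, 49.55 kHz.
k=3: 62.2 kHz, 71.9 kHz.
k=4: 84.55 kHz, 94.25 kHz.
Within [18.45 kHz, 70.85 kHz]: 27.2 kHz, 39.85 kHz, 49.55 kHz, 62.2 kHz.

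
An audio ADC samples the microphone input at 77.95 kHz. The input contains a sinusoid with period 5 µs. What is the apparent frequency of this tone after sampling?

T = 5 µs → f = 1/T = 200 kHz.
200 kHz mod fs = 44.1 kHz.
44.1 kHz > fs/2 = 38.975 kHz, folds to fs − 44.1 kHz = 33.85 kHz.

33.85 kHz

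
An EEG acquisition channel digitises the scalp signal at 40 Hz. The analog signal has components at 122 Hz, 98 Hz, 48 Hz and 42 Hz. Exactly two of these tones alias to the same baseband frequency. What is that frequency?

2 Hz

fs/2 = 20 Hz.
122 Hz mod fs = 2 Hz.
2 Hz ≤ fs/2 = 20 Hz, appears at 2 Hz.
98 Hz mod fs = 18 Hz.
18 Hz ≤ fs/2 = 20 Hz, appears at 18 Hz.
48 Hz mod fs = 8 Hz.
8 Hz ≤ fs/2 = 20 Hz, appears at 8 Hz.
42 Hz mod fs = 2 Hz.
2 Hz ≤ fs/2 = 20 Hz, appears at 2 Hz.
42 Hz and 122 Hz both map to 2 Hz.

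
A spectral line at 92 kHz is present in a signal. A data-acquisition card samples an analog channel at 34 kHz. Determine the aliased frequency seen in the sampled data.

10 kHz

92 kHz mod fs = 24 kHz.
24 kHz > fs/2 = 17 kHz, folds to fs − 24 kHz = 10 kHz.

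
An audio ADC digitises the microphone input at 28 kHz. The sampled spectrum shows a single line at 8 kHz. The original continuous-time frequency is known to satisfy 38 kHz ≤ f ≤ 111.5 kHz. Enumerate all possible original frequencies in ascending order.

48 kHz, 64 kHz, 76 kHz, 92 kHz, 104 kHz

Frequencies that alias to 8 kHz are k·fs ± 8 kHz for integer k ≥ 0.
k=0: 8 kHz.
k=1: 20 kHz, 36 kHz.
k=2: 48 kHz, 64 kHz.
k=3: 76 kHz, 92 kHz.
k=4: 104 kHz, 120 kHz.
k=5: 132 kHz, 148 kHz.
Within [38 kHz, 111.5 kHz]: 48 kHz, 64 kHz, 76 kHz, 92 kHz, 104 kHz.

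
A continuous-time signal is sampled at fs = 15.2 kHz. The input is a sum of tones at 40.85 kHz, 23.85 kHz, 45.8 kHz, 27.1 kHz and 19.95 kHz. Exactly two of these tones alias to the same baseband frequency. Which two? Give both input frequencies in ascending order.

19.95 kHz, 40.85 kHz

fs/2 = 7.6 kHz.
40.85 kHz mod fs = 10.45 kHz.
10.45 kHz > fs/2 = 7.6 kHz, folds to fs − 10.45 kHz = 4.75 kHz.
23.85 kHz mod fs = 8.65 kHz.
8.65 kHz > fs/2 = 7.6 kHz, folds to fs − 8.65 kHz = 6.55 kHz.
45.8 kHz mod fs = 0.2 kHz.
0.2 kHz ≤ fs/2 = 7.6 kHz, appears at 0.2 kHz.
27.1 kHz mod fs = 11.9 kHz.
11.9 kHz > fs/2 = 7.6 kHz, folds to fs − 11.9 kHz = 3.3 kHz.
19.95 kHz mod fs = 4.75 kHz.
4.75 kHz ≤ fs/2 = 7.6 kHz, appears at 4.75 kHz.
19.95 kHz and 40.85 kHz both map to 4.75 kHz.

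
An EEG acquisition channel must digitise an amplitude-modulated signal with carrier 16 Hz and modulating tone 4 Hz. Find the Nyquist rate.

40 Hz

AM sidebands sit at fc ± fm = 12 Hz and 20 Hz.
Highest-frequency component: 20 Hz.
Nyquist rate = 2 × 20 Hz = 40 Hz.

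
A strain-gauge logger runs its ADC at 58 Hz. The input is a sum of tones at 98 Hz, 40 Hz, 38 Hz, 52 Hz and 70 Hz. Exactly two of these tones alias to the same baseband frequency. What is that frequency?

fs/2 = 29 Hz.
98 Hz mod fs = 40 Hz.
40 Hz > fs/2 = 29 Hz, folds to fs − 40 Hz = 18 Hz.
40 Hz > fs/2 = 29 Hz, folds to fs − 40 Hz = 18 Hz.
38 Hz > fs/2 = 29 Hz, folds to fs − 38 Hz = 20 Hz.
52 Hz > fs/2 = 29 Hz, folds to fs − 52 Hz = 6 Hz.
70 Hz mod fs = 12 Hz.
12 Hz ≤ fs/2 = 29 Hz, appears at 12 Hz.
40 Hz and 98 Hz both map to 18 Hz.

18 Hz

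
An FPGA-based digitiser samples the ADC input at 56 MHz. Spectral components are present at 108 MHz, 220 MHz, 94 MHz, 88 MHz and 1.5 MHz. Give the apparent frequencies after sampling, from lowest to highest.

1.5 MHz, 4 MHz, 18 MHz, 24 MHz

fs/2 = 28 MHz.
108 MHz mod fs = 52 MHz.
52 MHz > fs/2 = 28 MHz, folds to fs − 52 MHz = 4 MHz.
220 MHz mod fs = 52 MHz.
52 MHz > fs/2 = 28 MHz, folds to fs − 52 MHz = 4 MHz.
94 MHz mod fs = 38 MHz.
38 MHz > fs/2 = 28 MHz, folds to fs − 38 MHz = 18 MHz.
88 MHz mod fs = 32 MHz.
32 MHz > fs/2 = 28 MHz, folds to fs − 32 MHz = 24 MHz.
1.5 MHz ≤ fs/2 = 28 MHz, passes unchanged.
Distinct values: {1.5 MHz, 4 MHz, 18 MHz, 24 MHz}.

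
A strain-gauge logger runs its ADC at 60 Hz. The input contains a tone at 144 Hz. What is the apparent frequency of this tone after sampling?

144 Hz mod fs = 24 Hz.
24 Hz ≤ fs/2 = 30 Hz, appears at 24 Hz.

24 Hz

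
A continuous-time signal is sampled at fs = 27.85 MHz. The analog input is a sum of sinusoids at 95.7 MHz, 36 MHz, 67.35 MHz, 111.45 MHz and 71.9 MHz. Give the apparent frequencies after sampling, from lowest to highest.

fs/2 = 13.925 MHz.
95.7 MHz mod fs = 12.15 MHz.
12.15 MHz ≤ fs/2 = 13.925 MHz, appears at 12.15 MHz.
36 MHz mod fs = 8.15 MHz.
8.15 MHz ≤ fs/2 = 13.925 MHz, appears at 8.15 MHz.
67.35 MHz mod fs = 11.65 MHz.
11.65 MHz ≤ fs/2 = 13.925 MHz, appears at 11.65 MHz.
111.45 MHz mod fs = 0.05 MHz.
0.05 MHz ≤ fs/2 = 13.925 MHz, appears at 0.05 MHz.
71.9 MHz mod fs = 16.2 MHz.
16.2 MHz > fs/2 = 13.925 MHz, folds to fs − 16.2 MHz = 11.65 MHz.
Distinct values: {0.05 MHz, 8.15 MHz, 11.65 MHz, 12.15 MHz}.

0.05 MHz, 8.15 MHz, 11.65 MHz, 12.15 MHz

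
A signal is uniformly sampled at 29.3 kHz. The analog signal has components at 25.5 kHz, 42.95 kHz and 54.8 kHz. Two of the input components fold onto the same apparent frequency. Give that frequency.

fs/2 = 14.65 kHz.
25.5 kHz > fs/2 = 14.65 kHz, folds to fs − 25.5 kHz = 3.8 kHz.
42.95 kHz mod fs = 13.65 kHz.
13.65 kHz ≤ fs/2 = 14.65 kHz, appears at 13.65 kHz.
54.8 kHz mod fs = 25.5 kHz.
25.5 kHz > fs/2 = 14.65 kHz, folds to fs − 25.5 kHz = 3.8 kHz.
25.5 kHz and 54.8 kHz both map to 3.8 kHz.

3.8 kHz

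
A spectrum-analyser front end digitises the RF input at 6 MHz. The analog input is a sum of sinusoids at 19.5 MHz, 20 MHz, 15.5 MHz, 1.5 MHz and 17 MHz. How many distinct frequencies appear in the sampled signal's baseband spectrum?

4

fs/2 = 3 MHz.
19.5 MHz mod fs = 1.5 MHz.
1.5 MHz ≤ fs/2 = 3 MHz, appears at 1.5 MHz.
20 MHz mod fs = 2 MHz.
2 MHz ≤ fs/2 = 3 MHz, appears at 2 MHz.
15.5 MHz mod fs = 3.5 MHz.
3.5 MHz > fs/2 = 3 MHz, folds to fs − 3.5 MHz = 2.5 MHz.
1.5 MHz ≤ fs/2 = 3 MHz, passes unchanged.
17 MHz mod fs = 5 MHz.
5 MHz > fs/2 = 3 MHz, folds to fs − 5 MHz = 1 MHz.
Distinct values: {1 MHz, 1.5 MHz, 2 MHz, 2.5 MHz} → 4.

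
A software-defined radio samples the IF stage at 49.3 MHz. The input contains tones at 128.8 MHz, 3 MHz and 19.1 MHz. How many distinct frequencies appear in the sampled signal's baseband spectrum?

fs/2 = 24.65 MHz.
128.8 MHz mod fs = 30.2 MHz.
30.2 MHz > fs/2 = 24.65 MHz, folds to fs − 30.2 MHz = 19.1 MHz.
3 MHz ≤ fs/2 = 24.65 MHz, passes unchanged.
19.1 MHz ≤ fs/2 = 24.65 MHz, passes unchanged.
Distinct values: {3 MHz, 19.1 MHz} → 2.

2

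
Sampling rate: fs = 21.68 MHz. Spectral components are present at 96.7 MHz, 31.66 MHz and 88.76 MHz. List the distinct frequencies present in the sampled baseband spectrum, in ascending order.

2.04 MHz, 9.98 MHz

fs/2 = 10.84 MHz.
96.7 MHz mod fs = 9.98 MHz.
9.98 MHz ≤ fs/2 = 10.84 MHz, appears at 9.98 MHz.
31.66 MHz mod fs = 9.98 MHz.
9.98 MHz ≤ fs/2 = 10.84 MHz, appears at 9.98 MHz.
88.76 MHz mod fs = 2.04 MHz.
2.04 MHz ≤ fs/2 = 10.84 MHz, appears at 2.04 MHz.
Distinct values: {2.04 MHz, 9.98 MHz}.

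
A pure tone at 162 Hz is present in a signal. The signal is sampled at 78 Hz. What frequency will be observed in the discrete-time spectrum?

6 Hz

162 Hz mod fs = 6 Hz.
6 Hz ≤ fs/2 = 39 Hz, appears at 6 Hz.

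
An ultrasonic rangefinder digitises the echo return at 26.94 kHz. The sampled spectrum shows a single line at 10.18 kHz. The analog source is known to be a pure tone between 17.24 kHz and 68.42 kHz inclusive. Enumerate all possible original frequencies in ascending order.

Frequencies that alias to 10.18 kHz are k·fs ± 10.18 kHz for integer k ≥ 0.
k=0: 10.18 kHz.
k=1: 16.76 kHz, 37.12 kHz.
k=2: 43.7 kHz, 64.06 kHz.
k=3: 70.64 kHz, 91 kHz.
Within [17.24 kHz, 68.42 kHz]: 37.12 kHz, 43.7 kHz, 64.06 kHz.

37.12 kHz, 43.7 kHz, 64.06 kHz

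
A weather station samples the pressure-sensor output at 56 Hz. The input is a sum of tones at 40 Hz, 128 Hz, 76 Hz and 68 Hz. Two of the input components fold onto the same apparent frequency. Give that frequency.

fs/2 = 28 Hz.
40 Hz > fs/2 = 28 Hz, folds to fs − 40 Hz = 16 Hz.
128 Hz mod fs = 16 Hz.
16 Hz ≤ fs/2 = 28 Hz, appears at 16 Hz.
76 Hz mod fs = 20 Hz.
20 Hz ≤ fs/2 = 28 Hz, appears at 20 Hz.
68 Hz mod fs = 12 Hz.
12 Hz ≤ fs/2 = 28 Hz, appears at 12 Hz.
40 Hz and 128 Hz both map to 16 Hz.

16 Hz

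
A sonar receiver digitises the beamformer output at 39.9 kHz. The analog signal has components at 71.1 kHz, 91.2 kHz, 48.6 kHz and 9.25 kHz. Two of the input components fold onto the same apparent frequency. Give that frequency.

fs/2 = 19.95 kHz.
71.1 kHz mod fs = 31.2 kHz.
31.2 kHz > fs/2 = 19.95 kHz, folds to fs − 31.2 kHz = 8.7 kHz.
91.2 kHz mod fs = 11.4 kHz.
11.4 kHz ≤ fs/2 = 19.95 kHz, appears at 11.4 kHz.
48.6 kHz mod fs = 8.7 kHz.
8.7 kHz ≤ fs/2 = 19.95 kHz, appears at 8.7 kHz.
9.25 kHz ≤ fs/2 = 19.95 kHz, passes unchanged.
48.6 kHz and 71.1 kHz both map to 8.7 kHz.

8.7 kHz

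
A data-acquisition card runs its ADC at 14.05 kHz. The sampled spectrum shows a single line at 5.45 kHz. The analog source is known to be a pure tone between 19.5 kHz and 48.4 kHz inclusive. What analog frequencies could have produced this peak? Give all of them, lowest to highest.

19.5 kHz, 22.65 kHz, 33.55 kHz, 36.7 kHz, 47.6 kHz

Frequencies that alias to 5.45 kHz are k·fs ± 5.45 kHz for integer k ≥ 0.
k=0: 5.45 kHz.
k=1: 8.6 kHz, 19.5 kHz.
k=2: 22.65 kHz, 33.55 kHz.
k=3: 36.7 kHz, 47.6 kHz.
k=4: 50.75 kHz, 61.65 kHz.
Within [19.5 kHz, 48.4 kHz]: 19.5 kHz, 22.65 kHz, 33.55 kHz, 36.7 kHz, 47.6 kHz.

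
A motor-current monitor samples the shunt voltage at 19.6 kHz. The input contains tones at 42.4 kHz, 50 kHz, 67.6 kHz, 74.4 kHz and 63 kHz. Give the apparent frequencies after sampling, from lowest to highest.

fs/2 = 9.8 kHz.
42.4 kHz mod fs = 3.2 kHz.
3.2 kHz ≤ fs/2 = 9.8 kHz, appears at 3.2 kHz.
50 kHz mod fs = 10.8 kHz.
10.8 kHz > fs/2 = 9.8 kHz, folds to fs − 10.8 kHz = 8.8 kHz.
67.6 kHz mod fs = 8.8 kHz.
8.8 kHz ≤ fs/2 = 9.8 kHz, appears at 8.8 kHz.
74.4 kHz mod fs = 15.6 kHz.
15.6 kHz > fs/2 = 9.8 kHz, folds to fs − 15.6 kHz = 4 kHz.
63 kHz mod fs = 4.2 kHz.
4.2 kHz ≤ fs/2 = 9.8 kHz, appears at 4.2 kHz.
Distinct values: {3.2 kHz, 4 kHz, 4.2 kHz, 8.8 kHz}.

3.2 kHz, 4 kHz, 4.2 kHz, 8.8 kHz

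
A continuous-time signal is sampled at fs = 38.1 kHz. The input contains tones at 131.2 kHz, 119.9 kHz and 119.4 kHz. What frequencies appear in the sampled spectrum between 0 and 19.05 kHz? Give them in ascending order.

5.1 kHz, 5.6 kHz, 16.9 kHz

fs/2 = 19.05 kHz.
131.2 kHz mod fs = 16.9 kHz.
16.9 kHz ≤ fs/2 = 19.05 kHz, appears at 16.9 kHz.
119.9 kHz mod fs = 5.6 kHz.
5.6 kHz ≤ fs/2 = 19.05 kHz, appears at 5.6 kHz.
119.4 kHz mod fs = 5.1 kHz.
5.1 kHz ≤ fs/2 = 19.05 kHz, appears at 5.1 kHz.
Distinct values: {5.1 kHz, 5.6 kHz, 16.9 kHz}.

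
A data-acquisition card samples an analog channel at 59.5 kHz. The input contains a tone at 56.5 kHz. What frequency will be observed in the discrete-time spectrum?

3 kHz

56.5 kHz > fs/2 = 29.75 kHz, folds to fs − 56.5 kHz = 3 kHz.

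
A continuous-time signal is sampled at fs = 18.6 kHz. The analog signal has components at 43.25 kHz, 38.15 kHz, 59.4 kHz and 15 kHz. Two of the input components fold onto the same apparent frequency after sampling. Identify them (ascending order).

fs/2 = 9.3 kHz.
43.25 kHz mod fs = 6.05 kHz.
6.05 kHz ≤ fs/2 = 9.3 kHz, appears at 6.05 kHz.
38.15 kHz mod fs = 0.95 kHz.
0.95 kHz ≤ fs/2 = 9.3 kHz, appears at 0.95 kHz.
59.4 kHz mod fs = 3.6 kHz.
3.6 kHz ≤ fs/2 = 9.3 kHz, appears at 3.6 kHz.
15 kHz > fs/2 = 9.3 kHz, folds to fs − 15 kHz = 3.6 kHz.
15 kHz and 59.4 kHz both map to 3.6 kHz.

15 kHz, 59.4 kHz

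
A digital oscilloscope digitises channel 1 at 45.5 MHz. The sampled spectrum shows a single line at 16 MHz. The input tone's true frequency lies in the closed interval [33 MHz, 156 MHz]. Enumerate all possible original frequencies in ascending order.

61.5 MHz, 75 MHz, 107 MHz, 120.5 MHz, 152.5 MHz

Frequencies that alias to 16 MHz are k·fs ± 16 MHz for integer k ≥ 0.
k=0: 16 MHz.
k=1: 29.5 MHz, 61.5 MHz.
k=2: 75 MHz, 107 MHz.
k=3: 120.5 MHz, 152.5 MHz.
k=4: 166 MHz, 198 MHz.
Within [33 MHz, 156 MHz]: 61.5 MHz, 75 MHz, 107 MHz, 120.5 MHz, 152.5 MHz.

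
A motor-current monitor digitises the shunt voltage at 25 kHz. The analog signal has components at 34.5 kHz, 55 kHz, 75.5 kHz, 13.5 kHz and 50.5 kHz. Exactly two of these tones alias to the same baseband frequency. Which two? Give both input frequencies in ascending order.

fs/2 = 12.5 kHz.
34.5 kHz mod fs = 9.5 kHz.
9.5 kHz ≤ fs/2 = 12.5 kHz, appears at 9.5 kHz.
55 kHz mod fs = 5 kHz.
5 kHz ≤ fs/2 = 12.5 kHz, appears at 5 kHz.
75.5 kHz mod fs = 0.5 kHz.
0.5 kHz ≤ fs/2 = 12.5 kHz, appears at 0.5 kHz.
13.5 kHz > fs/2 = 12.5 kHz, folds to fs − 13.5 kHz = 11.5 kHz.
50.5 kHz mod fs = 0.5 kHz.
0.5 kHz ≤ fs/2 = 12.5 kHz, appears at 0.5 kHz.
50.5 kHz and 75.5 kHz both map to 0.5 kHz.

50.5 kHz, 75.5 kHz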